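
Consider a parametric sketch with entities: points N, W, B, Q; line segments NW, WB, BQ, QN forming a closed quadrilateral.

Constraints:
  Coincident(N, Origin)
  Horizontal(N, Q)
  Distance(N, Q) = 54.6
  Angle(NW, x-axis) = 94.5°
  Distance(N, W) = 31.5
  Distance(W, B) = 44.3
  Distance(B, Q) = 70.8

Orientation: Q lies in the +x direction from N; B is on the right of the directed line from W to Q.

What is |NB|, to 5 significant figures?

18.870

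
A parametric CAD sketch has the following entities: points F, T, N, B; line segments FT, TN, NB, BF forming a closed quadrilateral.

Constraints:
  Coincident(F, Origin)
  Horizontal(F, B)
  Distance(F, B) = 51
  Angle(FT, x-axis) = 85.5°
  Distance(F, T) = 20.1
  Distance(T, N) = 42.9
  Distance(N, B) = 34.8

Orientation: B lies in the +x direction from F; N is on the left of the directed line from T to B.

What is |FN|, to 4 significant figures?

54.03

Checks: |TN| = 42.90 ✓; |NB| = 34.80 ✓.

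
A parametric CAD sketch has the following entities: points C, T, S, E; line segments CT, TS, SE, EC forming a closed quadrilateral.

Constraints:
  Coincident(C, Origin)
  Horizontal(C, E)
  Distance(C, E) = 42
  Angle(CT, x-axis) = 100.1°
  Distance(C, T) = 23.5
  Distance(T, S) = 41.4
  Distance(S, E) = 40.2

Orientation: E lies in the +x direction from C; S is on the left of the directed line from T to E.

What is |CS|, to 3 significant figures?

52.0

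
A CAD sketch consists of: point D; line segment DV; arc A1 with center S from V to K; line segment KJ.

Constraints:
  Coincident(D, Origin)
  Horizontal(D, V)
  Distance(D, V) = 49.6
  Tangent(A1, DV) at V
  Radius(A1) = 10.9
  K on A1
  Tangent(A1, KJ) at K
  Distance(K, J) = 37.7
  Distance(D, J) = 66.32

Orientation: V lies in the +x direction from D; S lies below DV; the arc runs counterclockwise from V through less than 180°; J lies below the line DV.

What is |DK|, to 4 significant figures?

40.72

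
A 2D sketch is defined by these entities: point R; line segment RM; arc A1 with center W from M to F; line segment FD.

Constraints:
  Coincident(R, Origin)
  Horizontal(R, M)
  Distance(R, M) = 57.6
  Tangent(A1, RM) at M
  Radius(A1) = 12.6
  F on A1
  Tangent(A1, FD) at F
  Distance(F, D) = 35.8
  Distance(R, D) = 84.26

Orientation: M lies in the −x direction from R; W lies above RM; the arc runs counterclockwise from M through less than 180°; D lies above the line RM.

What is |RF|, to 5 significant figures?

51.501

Checks: |RM| = 57.60 ✓; |WF| = 12.60 ✓; ∠(WF, FD) = 90.00° ✓; |FD| = 35.80 ✓; |RD| = 84.26 ✓.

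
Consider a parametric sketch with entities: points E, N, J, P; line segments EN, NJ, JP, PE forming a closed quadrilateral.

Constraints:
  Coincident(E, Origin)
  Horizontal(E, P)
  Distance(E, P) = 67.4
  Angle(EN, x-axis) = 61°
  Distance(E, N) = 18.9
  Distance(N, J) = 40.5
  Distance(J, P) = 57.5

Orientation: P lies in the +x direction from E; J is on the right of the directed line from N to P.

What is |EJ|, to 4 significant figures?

27.90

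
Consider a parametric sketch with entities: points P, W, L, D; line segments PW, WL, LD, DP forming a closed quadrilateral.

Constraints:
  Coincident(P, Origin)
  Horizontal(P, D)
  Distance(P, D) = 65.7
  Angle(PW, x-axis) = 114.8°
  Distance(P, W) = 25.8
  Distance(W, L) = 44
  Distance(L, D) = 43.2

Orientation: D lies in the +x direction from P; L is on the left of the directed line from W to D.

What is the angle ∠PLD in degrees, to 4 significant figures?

98.83°

Checks: |WL| = 44.00 ✓; |LD| = 43.20 ✓.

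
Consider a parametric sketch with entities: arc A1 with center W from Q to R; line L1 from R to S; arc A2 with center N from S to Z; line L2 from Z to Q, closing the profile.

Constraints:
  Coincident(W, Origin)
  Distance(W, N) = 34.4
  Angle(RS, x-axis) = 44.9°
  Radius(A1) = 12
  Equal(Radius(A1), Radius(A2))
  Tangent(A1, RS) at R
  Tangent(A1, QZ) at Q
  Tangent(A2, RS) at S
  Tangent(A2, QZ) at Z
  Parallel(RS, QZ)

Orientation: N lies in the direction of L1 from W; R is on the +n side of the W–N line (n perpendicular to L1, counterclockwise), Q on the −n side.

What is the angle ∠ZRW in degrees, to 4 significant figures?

55.10°

The slot axis is L1's direction at 44.9°, so u = (cos 44.9°, sin 44.9°) = (0.7083, 0.7059) and n = (−sin 44.9°, cos 44.9°) = (-0.7059, 0.7083). W is at the origin and N lies 34.4 along u from W, so N = 34.4·u = (24.37, 24.28). Tangency of A1 to both parallel lines with radius 12.0 puts R and Q at W ± 12.0·n: R = (-8.470, 8.500), Q = (8.470, -8.500). Equal radii place S and Z the same way about N: S = N + 12.0·n = (15.90, 32.78), Z = N − 12.0·n = (32.84, 15.78). Then cos ∠ZRW = RZ·RW / (|RZ||RW|), giving 55.10°.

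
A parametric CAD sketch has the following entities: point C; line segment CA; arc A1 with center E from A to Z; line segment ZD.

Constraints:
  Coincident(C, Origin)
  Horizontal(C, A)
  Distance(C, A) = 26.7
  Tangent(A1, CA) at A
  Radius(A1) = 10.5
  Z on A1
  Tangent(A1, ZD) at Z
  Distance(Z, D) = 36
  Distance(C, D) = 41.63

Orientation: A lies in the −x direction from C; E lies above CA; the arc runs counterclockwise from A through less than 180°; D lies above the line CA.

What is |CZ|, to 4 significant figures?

18.21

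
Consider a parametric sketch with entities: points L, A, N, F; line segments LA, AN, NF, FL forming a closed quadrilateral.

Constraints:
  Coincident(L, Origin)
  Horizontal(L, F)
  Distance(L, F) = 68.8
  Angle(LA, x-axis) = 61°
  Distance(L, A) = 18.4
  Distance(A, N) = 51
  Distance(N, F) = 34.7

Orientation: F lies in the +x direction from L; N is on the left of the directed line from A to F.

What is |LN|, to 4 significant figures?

65.83

L is at the origin; L and F share the same y with |LF| = 68.8 and F in +x, so F = (68.8, 0). LA runs at 61.0° with |LA| = 18.4, so A = (8.920, 16.09). N is determined by |AN| = 51.0 and |NF| = 34.7 together: it lies at the intersection of circle(A, 51.0) and circle(F, 34.7). With |AF| = 62.00, the foot of the radical line on AF is 42.27 from A and the perpendicular offset is √(51.0² − 42.27²) = 28.54. Taking the left-of-AF solution: N = (57.15, 32.68).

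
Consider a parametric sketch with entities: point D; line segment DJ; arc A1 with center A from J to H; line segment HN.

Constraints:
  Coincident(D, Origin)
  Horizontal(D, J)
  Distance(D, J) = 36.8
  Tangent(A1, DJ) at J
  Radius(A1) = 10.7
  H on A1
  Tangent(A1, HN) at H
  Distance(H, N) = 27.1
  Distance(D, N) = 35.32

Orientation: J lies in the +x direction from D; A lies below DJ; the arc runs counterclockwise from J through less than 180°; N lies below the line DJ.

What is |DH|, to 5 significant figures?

27.737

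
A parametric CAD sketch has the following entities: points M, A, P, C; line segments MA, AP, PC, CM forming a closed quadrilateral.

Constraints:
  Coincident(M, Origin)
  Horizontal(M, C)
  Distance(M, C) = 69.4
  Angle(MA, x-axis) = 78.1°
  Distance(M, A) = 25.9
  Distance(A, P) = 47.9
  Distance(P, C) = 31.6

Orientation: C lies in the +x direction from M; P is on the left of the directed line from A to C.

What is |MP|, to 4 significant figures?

59.73

Checks: |AP| = 47.90 ✓; |PC| = 31.60 ✓.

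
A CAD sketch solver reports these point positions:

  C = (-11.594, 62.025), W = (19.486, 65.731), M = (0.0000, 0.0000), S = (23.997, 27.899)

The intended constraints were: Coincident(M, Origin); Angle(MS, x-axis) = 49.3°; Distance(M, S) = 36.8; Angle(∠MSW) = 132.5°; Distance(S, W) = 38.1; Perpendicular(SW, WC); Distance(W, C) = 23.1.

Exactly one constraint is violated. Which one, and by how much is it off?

Distance(W, C) = 23.1 — off by 8.20.

M = (0.00, 0.00) ✓; MS at 49.30° ✓; |MS| = 36.80 ✓; ∠MSW = 132.5° ✓; |SW| = 38.10 ✓; ∠(SW, WC) = 90.00° ✓; |WC| = 31.30 ✗.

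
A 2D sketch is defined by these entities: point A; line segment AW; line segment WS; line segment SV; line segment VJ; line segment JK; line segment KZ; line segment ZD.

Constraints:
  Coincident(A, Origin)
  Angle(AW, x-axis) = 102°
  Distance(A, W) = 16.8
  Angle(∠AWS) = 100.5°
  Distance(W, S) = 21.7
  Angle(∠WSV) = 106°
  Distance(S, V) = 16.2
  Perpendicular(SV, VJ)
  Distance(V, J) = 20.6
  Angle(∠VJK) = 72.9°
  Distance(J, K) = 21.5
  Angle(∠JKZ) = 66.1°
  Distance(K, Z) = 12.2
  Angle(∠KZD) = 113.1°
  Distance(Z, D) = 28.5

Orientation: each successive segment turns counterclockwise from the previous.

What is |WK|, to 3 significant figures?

6.78

A is at the origin; AW runs at 102.0° with length 16.8, so W = (-3.49, 16.4). ∠AWS = 100.5° gives WS at -178° from the x-axis; with |WS| = 21.7, S = (-25.2, 15.9). ∠WSV = 106.0° gives SV at -104° from the x-axis; with |SV| = 16.2, V = (-29.2, 0.181). SV is perpendicular to VJ, so VJ runs at -14.5°; with |VJ| = 20.6, J = (-9.30, -4.98). ∠VJK = 72.9° gives JK at 92.6° from the x-axis; with |JK| = 21.5, K = (-10.3, 16.5). Then |WK| = |K − W| = 6.78.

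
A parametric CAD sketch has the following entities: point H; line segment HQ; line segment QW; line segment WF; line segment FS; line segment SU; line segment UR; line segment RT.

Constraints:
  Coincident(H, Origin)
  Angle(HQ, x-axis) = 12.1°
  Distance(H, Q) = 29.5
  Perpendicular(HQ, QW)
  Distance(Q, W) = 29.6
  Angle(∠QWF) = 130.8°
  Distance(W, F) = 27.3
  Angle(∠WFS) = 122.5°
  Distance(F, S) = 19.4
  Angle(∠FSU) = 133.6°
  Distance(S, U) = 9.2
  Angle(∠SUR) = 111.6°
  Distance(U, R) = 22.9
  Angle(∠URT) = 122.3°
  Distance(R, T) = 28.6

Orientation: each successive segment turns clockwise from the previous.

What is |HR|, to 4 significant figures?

16.56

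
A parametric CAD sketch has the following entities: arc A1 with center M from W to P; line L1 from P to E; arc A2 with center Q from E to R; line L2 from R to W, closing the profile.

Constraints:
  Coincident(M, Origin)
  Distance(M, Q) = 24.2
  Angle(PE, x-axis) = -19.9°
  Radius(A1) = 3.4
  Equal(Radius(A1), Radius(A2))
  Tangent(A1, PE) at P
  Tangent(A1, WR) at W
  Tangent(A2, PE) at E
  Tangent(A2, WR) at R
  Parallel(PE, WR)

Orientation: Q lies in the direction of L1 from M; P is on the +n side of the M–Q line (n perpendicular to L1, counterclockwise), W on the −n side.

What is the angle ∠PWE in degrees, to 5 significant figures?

74.305°

The slot axis is L1's direction at -19.9°, so u = (cos -19.9°, sin -19.9°) = (0.94029, -0.34038) and n = (−sin -19.9°, cos -19.9°) = (0.34038, 0.94029). M is at the origin and Q lies 24.2 along u from M, so Q = 24.2·u = (22.755, -8.2372). Tangency of A1 to both parallel lines with radius 3.4 puts P and W at M ± 3.4·n: P = (1.1573, 3.1970), W = (-1.1573, -3.1970). Equal radii place E and R the same way about Q: E = Q + 3.4·n = (23.912, -5.0402), R = Q − 3.4·n = (21.598, -11.434). Then cos ∠PWE = WP·WE / (|WP||WE|), giving 74.305°.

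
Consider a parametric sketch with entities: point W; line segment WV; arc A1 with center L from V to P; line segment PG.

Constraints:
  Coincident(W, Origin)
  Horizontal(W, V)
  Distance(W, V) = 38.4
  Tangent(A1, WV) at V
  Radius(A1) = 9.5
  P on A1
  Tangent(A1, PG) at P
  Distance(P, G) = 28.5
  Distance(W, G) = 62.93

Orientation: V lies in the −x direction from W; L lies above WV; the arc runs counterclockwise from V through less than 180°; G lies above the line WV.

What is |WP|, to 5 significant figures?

35.349

Checks: |LP| = 9.500 ✓; ∠(LP, PG) = 90.00° ✓; |PG| = 28.50 ✓; |WG| = 62.93 ✓.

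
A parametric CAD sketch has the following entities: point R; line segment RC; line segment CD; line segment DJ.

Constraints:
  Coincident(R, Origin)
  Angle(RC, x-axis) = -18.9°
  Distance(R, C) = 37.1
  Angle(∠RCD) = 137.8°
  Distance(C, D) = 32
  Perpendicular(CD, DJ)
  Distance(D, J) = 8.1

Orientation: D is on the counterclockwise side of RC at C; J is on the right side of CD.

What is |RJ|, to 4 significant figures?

68.03

R is at the origin; RC runs at -18.9° with length 37.1, so C = 37.1·(cos -18.9°, sin -18.9°) = (35.10, -12.02). ∠RCD = 137.8°, so CD runs at -18.9° + (180° − 137.8°) = 23.30° from the x-axis; with |CD| = 32.0, D = C + 32.0·(cos 23.30°, sin 23.30°) = (64.49, 0.6401). CD is perpendicular to DJ; with |DJ| = 8.1 on the right of CD, J = D + 8.1·(0.3955, -0.9184) = (67.69, -6.799). Then |RJ| = |J − R| = 68.03.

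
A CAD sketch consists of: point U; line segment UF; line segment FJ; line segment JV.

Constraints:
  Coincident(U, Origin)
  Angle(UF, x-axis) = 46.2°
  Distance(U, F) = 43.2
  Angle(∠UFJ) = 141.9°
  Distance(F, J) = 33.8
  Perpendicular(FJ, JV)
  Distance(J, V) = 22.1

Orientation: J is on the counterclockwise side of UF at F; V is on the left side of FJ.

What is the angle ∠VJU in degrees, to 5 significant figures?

68.536°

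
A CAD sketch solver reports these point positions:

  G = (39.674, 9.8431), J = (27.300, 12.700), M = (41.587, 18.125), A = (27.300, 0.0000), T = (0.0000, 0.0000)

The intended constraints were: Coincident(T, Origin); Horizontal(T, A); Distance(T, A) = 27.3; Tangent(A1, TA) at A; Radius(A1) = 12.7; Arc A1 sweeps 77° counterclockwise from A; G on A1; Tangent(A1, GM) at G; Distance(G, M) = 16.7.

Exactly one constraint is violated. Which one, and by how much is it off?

Distance(G, M) = 16.7 — off by 8.20.

T = (0.00, 0.00) ✓; T.y = 0.00, A.y = 0.00 ✓; |TA| = 27.30 ✓; ∠(JA, AT) = 90.00° ✓; |JA| = 12.70 ✓; bearing(J→G) − bearing(J→A) = 77.00° ✓; |JG| = 12.70 ✓; ∠(JG, GM) = 90.01° ✓; |GM| = 8.500 ✗.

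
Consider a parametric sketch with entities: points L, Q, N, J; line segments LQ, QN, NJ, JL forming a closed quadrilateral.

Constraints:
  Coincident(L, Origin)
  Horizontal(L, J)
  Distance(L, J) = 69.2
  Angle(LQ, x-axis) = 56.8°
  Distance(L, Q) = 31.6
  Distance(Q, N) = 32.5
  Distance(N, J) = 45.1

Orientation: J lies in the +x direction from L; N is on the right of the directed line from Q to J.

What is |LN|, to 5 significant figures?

24.972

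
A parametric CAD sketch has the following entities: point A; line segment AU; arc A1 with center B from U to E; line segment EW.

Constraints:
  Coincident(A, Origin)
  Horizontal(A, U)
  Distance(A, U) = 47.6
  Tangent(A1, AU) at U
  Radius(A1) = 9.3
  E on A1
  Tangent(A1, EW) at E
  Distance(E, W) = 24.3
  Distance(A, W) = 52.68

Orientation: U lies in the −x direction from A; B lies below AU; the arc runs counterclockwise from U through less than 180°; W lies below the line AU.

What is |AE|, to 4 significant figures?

56.96

Checks: |BE| = 9.300 ✓; ∠(BE, EW) = 90.00° ✓; |EW| = 24.30 ✓; |AW| = 52.68 ✓.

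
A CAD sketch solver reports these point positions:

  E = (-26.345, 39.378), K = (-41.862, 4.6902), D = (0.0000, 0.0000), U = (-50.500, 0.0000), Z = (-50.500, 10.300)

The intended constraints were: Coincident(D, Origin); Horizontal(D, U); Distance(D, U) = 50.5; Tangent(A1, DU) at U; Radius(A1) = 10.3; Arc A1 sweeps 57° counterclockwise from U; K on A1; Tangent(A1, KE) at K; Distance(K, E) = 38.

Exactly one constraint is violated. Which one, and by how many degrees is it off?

Tangent(A1, KE) at K — off by 8.90°.

D = (0.00, 0.00) ✓; D.y = 0.00, U.y = 0.00 ✓; |DU| = 50.50 ✓; ∠(ZU, UD) = 90.00° ✓; |ZU| = 10.30 ✓; bearing(Z→K) − bearing(Z→U) = 57.00° ✓; |ZK| = 10.30 ✓; ∠(ZK, KE) = 81.10° ✗; |KE| = 38.00 ✓.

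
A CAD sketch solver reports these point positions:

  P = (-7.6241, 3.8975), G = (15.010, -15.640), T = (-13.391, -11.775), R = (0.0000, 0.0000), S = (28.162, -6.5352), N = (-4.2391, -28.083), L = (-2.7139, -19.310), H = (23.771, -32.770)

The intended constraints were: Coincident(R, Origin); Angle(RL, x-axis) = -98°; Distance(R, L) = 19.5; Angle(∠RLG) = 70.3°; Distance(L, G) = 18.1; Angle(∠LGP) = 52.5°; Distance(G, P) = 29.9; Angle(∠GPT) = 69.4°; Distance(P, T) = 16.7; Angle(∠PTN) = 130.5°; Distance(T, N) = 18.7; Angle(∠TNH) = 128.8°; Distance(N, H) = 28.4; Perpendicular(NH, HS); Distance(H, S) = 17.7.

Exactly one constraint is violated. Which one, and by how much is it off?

Distance(H, S) = 17.7 — off by 8.90.

R = (0.00, 0.00) ✓; RL at -98.00° ✓; |RL| = 19.50 ✓; ∠RLG = 70.30° ✓; |LG| = 18.10 ✓; ∠LGP = 52.50° ✓; |GP| = 29.90 ✓; ∠GPT = 69.40° ✓; |PT| = 16.70 ✓; ∠PTN = 130.5° ✓; |TN| = 18.70 ✓; ∠TNH = 128.8° ✓; |NH| = 28.40 ✓; ∠(NH, HS) = 90.00° ✓; |HS| = 26.60 ✗.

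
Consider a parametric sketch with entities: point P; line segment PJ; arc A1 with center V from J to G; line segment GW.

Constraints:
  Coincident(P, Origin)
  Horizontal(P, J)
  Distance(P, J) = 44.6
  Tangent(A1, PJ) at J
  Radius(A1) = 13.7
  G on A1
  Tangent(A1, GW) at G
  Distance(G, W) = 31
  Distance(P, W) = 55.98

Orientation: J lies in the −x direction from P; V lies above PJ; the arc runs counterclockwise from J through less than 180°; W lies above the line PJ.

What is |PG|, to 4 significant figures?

34.15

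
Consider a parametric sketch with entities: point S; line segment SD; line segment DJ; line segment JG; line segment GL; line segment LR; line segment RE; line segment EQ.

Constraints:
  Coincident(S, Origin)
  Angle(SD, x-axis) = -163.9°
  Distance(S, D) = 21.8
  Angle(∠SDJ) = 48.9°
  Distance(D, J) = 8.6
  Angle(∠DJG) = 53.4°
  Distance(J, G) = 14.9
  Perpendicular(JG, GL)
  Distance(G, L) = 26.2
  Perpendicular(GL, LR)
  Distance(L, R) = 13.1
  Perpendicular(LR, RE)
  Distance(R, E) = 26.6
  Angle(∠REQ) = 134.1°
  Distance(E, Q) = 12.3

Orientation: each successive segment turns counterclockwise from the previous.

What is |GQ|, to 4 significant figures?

9.924

S is at the origin; SD runs at -163.9° with length 21.8, so D = (-20.94, -6.045). ∠SDJ = 48.9° gives DJ at -32.80° from the x-axis; with |DJ| = 8.6, J = (-13.72, -10.70). ∠DJG = 53.4° gives JG at 93.80° from the x-axis; with |JG| = 14.9, G = (-14.70, 4.163). JG is perpendicular to GL, so GL runs at -176.2°; with |GL| = 26.2, L = (-40.85, 2.427). GL ⟂ LR, so LR runs at -86.20°; with |LR| = 13.1, R = (-39.98, -10.64). The perpendicularity gives RE at right angles to LR, so RE runs at 3.800°; with |RE| = 26.6, E = (-13.44, -8.882). ∠REQ = 134.1° gives EQ at 49.70° from the x-axis; with |EQ| = 12.3, Q = (-5.481, 0.4992). Then |GQ| = |Q − G| = 9.924.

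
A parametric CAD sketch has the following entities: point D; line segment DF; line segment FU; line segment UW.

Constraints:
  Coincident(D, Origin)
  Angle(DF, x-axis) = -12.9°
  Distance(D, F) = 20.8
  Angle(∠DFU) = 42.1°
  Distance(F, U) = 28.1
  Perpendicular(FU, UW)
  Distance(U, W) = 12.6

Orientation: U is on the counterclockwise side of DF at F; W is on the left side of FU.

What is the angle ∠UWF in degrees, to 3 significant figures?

65.8°

D is at the origin; DF runs at -12.9° with length 20.8, so F = 20.8·(cos -12.9°, sin -12.9°) = (20.3, -4.64). ∠DFU = 42.1°, so FU runs at -12.9° + (180° − 42.1°) = 125° from the x-axis; with |FU| = 28.1, U = F + 28.1·(cos 125°, sin 125°) = (4.16, 18.4). The perpendicularity gives UW at right angles to FU; with |UW| = 12.6 on the left of FU, W = U + 12.6·(-0.819, -0.574) = (-6.16, 11.1). Then cos ∠UWF = WU·WF / (|WU||WF|), giving 65.8°.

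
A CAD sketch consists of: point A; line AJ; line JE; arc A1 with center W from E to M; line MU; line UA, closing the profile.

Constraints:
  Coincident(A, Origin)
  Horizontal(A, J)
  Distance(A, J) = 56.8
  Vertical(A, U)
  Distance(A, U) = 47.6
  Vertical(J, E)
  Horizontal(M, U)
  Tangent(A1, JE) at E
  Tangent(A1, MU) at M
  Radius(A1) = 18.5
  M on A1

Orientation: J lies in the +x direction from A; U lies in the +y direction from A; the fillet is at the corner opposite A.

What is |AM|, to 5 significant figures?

61.095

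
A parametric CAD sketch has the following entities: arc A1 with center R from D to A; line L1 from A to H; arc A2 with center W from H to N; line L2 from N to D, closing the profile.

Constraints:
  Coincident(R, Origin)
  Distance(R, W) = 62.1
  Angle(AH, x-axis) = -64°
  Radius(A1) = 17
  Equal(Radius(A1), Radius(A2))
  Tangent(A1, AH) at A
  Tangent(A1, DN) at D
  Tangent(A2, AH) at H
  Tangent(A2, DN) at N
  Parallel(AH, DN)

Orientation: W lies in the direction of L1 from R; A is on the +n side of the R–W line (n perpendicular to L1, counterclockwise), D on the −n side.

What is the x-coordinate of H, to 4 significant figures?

42.50

The slot axis is L1's direction at -64.0°, so u = (cos -64.0°, sin -64.0°) = (0.4384, -0.8988) and n = (−sin -64.0°, cos -64.0°) = (0.8988, 0.4384). R is at the origin and W lies 62.1 along u from R, so W = 62.1·u = (27.22, -55.82). Tangency of A1 to both parallel lines with radius 17.0 puts A and D at R ± 17.0·n: A = (15.28, 7.452), D = (-15.28, -7.452). Equal radii place H and N the same way about W: H = W + 17.0·n = (42.50, -48.36), N = W − 17.0·n = (11.94, -63.27). So H.x = 42.50.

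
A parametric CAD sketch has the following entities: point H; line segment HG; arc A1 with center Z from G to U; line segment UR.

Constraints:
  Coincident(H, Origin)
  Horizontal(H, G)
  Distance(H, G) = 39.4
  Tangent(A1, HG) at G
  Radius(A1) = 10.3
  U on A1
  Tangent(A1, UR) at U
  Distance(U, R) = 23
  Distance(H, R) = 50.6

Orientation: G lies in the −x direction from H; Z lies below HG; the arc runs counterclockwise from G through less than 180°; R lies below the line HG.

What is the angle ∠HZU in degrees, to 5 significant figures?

163.35°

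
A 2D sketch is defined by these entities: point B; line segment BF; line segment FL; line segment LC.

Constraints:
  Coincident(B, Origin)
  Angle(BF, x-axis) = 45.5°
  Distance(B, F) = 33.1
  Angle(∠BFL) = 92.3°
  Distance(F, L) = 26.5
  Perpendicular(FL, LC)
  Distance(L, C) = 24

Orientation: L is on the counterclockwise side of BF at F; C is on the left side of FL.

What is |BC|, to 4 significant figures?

29.27

∠BFL = 92.3°, so FL runs at 45.5° + (180° − 92.3°) = 133.2° from the x-axis; with |FL| = 26.5, L = F + 26.5·(cos 133.2°, sin 133.2°) = (5.060, 42.93). FL ⟂ LC; with |LC| = 24.0 on the left of FL, C = L + 24.0·(-0.7290, -0.6845) = (-12.44, 26.50). Then |BC| = |C − B| = 29.27.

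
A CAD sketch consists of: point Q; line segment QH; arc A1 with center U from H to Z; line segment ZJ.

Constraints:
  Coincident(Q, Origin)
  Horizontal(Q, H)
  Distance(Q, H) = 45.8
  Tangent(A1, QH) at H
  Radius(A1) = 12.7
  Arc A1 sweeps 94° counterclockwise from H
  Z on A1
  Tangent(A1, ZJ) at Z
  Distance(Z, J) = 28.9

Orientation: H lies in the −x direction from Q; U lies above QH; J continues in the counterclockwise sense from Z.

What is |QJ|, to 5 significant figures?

55.085

Q is at the origin; QH is horizontal with |QH| = 45.8 and H on the −x side, so H = (-45.800, 0.0000). Since A1 is tangent to QH there, UH ⟂ QH, so U = H + (0, 12.7) = (-45.800, 12.700). On A1, H sits at bearing -90° from U; a 94° counterclockwise sweep puts Z at bearing 4°, so Z = U + 12.7·(cos 4°, sin 4°) = (-33.131, 13.586). A1 meets ZJ tangentially, so UZ is at right angles to ZJ, so ZJ runs along (−sin 4°, cos 4°); with |ZJ| = 28.9, J = (-35.147, 42.416). Then |QJ| = |J − Q| = 55.085.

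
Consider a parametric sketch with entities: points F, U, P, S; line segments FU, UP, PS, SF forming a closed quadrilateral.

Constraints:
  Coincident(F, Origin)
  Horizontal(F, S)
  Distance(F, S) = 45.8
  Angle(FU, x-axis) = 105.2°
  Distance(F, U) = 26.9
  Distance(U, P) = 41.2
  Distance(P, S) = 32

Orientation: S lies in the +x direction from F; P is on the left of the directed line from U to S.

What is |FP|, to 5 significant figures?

45.148

Checks: |UP| = 41.20 ✓; |PS| = 32.00 ✓.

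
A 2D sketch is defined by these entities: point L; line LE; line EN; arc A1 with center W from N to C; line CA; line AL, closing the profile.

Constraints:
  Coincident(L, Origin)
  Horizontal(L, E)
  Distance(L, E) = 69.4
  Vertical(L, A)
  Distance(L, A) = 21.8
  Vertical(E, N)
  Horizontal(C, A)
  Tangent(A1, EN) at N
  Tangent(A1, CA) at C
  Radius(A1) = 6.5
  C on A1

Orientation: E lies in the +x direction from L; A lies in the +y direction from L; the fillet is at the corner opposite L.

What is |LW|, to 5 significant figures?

64.734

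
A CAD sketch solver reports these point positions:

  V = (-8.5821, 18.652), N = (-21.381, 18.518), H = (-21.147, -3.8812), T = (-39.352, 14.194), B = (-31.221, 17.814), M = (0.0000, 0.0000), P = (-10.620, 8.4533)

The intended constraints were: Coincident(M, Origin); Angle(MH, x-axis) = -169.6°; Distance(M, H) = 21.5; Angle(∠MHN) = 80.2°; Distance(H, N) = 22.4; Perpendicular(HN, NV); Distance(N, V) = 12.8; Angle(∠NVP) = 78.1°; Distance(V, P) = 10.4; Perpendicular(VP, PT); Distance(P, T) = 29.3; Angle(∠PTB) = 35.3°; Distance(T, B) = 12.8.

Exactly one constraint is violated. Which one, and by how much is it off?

Distance(T, B) = 12.8 — off by 3.90.

M = (0.00, 0.00) ✓; MH at -169.6° ✓; |MH| = 21.50 ✓; ∠MHN = 80.20° ✓; |HN| = 22.40 ✓; ∠(HN, NV) = 90.00° ✓; |NV| = 12.80 ✓; ∠NVP = 78.10° ✓; |VP| = 10.40 ✓; ∠(VP, PT) = 90.00° ✓; |PT| = 29.30 ✓; ∠PTB = 35.30° ✓; |TB| = 8.900 ✗.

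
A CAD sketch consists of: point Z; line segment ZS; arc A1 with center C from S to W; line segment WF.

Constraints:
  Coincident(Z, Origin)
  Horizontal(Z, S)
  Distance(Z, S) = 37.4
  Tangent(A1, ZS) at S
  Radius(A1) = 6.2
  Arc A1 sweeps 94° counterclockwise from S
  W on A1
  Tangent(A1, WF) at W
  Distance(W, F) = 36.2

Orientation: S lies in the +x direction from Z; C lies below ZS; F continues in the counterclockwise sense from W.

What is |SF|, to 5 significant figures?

42.901

Z is at the origin; ZS is horizontal with |ZS| = 37.4 and S on the +x side, so S = (37.400, 0.0000). A1 meets ZS tangentially, so CS is at right angles to ZS, so C = S + (0, -6.2) = (37.400, -6.2000). On A1, S sits at bearing 90° from C; a 94° counterclockwise sweep puts W at bearing 184°, so W = C + 6.2·(cos 184°, sin 184°) = (31.215, -6.6325). The tangent condition forces CW to be normal to WF, so WF runs along (−sin 184°, cos 184°); with |WF| = 36.2, F = (33.740, -42.744). Then |SF| = |F − S| = 42.901.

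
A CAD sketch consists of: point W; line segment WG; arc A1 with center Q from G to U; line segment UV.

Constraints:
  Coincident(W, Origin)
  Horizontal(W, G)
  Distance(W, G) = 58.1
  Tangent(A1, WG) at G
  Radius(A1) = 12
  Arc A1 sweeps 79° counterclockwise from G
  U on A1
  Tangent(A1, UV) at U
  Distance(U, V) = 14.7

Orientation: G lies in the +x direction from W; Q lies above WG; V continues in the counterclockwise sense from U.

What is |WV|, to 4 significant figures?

76.59

W is at the origin; WG is horizontal with |WG| = 58.1 and G on the +x side, so G = (58.10, 0.000). Since A1 is tangent to WG there, QG ⟂ WG, so Q = G + (0, 12) = (58.10, 12.00). On A1, G sits at bearing -90° from Q; a 79° counterclockwise sweep puts U at bearing -11°, so U = Q + 12.0·(cos -11°, sin -11°) = (69.88, 9.710). A1 meets UV tangentially, so QU is at right angles to UV, so UV runs along (−sin -11°, cos -11°); with |UV| = 14.7, V = (72.68, 24.14). Then |WV| = |V − W| = 76.59.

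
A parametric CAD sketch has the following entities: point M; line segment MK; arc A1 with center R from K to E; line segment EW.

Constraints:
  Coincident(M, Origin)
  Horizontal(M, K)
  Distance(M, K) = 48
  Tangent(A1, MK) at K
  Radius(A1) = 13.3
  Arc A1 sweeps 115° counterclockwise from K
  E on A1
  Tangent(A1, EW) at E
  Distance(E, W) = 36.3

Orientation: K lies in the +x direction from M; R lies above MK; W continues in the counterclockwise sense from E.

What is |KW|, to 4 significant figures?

51.92

On A1, K sits at bearing -90° from R; a 115° counterclockwise sweep puts E at bearing 25°, so E = R + 13.3·(cos 25°, sin 25°) = (60.05, 18.92). The tangent condition forces RE to be normal to EW, so EW runs along (−sin 25°, cos 25°); with |EW| = 36.3, W = (44.71, 51.82). Then |KW| = |W − K| = 51.92.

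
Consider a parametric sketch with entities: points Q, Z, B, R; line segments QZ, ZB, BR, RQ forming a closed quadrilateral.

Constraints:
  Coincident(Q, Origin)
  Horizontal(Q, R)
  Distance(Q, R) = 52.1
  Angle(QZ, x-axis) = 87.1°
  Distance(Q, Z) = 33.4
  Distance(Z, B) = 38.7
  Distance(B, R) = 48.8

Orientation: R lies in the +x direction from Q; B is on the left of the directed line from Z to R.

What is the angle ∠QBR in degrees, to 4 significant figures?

55.91°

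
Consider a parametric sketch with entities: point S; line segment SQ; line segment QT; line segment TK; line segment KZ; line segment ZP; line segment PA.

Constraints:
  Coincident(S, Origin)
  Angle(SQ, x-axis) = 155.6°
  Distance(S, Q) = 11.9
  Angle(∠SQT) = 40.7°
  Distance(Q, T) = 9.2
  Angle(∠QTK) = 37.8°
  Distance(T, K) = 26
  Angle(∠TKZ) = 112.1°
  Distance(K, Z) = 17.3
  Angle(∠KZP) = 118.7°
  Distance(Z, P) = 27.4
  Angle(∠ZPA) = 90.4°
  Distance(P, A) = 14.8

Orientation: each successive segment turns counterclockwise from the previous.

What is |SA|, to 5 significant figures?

34.034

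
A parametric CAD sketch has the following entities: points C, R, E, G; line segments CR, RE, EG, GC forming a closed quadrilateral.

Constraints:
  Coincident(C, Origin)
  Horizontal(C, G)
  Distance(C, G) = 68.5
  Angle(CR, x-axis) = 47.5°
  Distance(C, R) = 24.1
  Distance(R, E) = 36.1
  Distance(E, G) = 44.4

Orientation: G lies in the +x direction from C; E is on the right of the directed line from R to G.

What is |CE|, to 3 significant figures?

32.0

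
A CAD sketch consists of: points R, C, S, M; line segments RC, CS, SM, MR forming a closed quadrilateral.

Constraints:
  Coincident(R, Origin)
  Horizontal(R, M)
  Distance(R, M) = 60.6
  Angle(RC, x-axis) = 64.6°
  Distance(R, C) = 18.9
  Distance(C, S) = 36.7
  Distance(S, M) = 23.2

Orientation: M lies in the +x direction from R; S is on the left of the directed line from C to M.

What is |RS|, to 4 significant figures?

47.92

Checks: |CS| = 36.70 ✓; |SM| = 23.20 ✓.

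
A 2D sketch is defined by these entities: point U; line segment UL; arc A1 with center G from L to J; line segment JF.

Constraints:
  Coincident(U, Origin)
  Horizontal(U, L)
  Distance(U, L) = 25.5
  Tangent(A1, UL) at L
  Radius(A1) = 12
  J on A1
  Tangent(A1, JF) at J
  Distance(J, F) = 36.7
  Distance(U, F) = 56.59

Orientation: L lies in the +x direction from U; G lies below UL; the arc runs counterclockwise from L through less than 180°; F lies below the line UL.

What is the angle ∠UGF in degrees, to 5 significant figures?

114.93°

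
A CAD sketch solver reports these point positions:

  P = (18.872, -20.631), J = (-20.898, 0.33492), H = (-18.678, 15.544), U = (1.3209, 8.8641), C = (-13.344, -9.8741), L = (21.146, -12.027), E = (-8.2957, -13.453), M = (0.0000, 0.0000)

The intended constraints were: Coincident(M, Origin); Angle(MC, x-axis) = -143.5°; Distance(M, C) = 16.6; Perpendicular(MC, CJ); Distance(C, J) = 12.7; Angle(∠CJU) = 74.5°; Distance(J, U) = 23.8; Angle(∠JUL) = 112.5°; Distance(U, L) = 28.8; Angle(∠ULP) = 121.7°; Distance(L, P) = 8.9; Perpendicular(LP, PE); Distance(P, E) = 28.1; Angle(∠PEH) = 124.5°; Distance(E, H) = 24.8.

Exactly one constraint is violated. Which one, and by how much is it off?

Distance(E, H) = 24.8 — off by 6.00.

M = (0.00, 0.00) ✓; MC at -143.5° ✓; |MC| = 16.60 ✓; ∠(MC, CJ) = 90.00° ✓; |CJ| = 12.70 ✓; ∠CJU = 74.50° ✓; |JU| = 23.80 ✓; ∠JUL = 112.5° ✓; |UL| = 28.80 ✓; ∠ULP = 121.7° ✓; |LP| = 8.899 ✓; ∠(LP, PE) = 90.00° ✓; |PE| = 28.10 ✓; ∠PEH = 124.5° ✓; |EH| = 30.80 ✗.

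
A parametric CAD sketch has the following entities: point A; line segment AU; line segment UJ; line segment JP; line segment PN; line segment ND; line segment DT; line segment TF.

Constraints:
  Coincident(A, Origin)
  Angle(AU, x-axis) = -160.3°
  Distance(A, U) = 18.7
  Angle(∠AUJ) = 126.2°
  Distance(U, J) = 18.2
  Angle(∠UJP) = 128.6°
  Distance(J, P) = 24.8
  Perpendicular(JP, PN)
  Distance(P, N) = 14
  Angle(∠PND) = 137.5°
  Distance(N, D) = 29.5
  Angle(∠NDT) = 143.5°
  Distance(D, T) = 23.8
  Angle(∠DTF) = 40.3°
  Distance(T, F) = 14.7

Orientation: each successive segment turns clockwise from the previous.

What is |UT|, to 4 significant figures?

27.03

A is at the origin; AU runs at -160.3° with length 18.7, so U = (-17.61, -6.304). ∠AUJ = 126.2° gives UJ at 145.9° from the x-axis; with |UJ| = 18.2, J = (-32.68, 3.900). ∠UJP = 128.6° gives JP at 94.50° from the x-axis; with |JP| = 24.8, P = (-34.62, 28.62). JP ⟂ PN, so PN runs at 4.500°; with |PN| = 14.0, N = (-20.67, 29.72). ∠PND = 137.5° gives ND at -38.00° from the x-axis; with |ND| = 29.5, D = (2.581, 11.56). ∠NDT = 143.5° gives DT at -74.50° from the x-axis; with |DT| = 23.8, T = (8.941, -11.37). Then |UT| = |T − U| = 27.03.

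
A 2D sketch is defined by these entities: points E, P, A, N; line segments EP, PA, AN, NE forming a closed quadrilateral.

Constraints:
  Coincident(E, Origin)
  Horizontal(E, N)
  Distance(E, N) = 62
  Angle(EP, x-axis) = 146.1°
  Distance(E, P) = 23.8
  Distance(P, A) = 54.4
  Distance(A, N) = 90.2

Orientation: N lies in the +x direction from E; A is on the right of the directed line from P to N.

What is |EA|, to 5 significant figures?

44.991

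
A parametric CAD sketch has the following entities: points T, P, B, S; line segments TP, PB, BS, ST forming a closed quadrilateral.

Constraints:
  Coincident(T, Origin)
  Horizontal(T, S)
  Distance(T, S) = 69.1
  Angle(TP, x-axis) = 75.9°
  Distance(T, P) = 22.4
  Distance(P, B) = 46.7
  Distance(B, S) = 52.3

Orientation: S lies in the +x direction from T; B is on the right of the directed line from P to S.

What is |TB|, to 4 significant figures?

30.94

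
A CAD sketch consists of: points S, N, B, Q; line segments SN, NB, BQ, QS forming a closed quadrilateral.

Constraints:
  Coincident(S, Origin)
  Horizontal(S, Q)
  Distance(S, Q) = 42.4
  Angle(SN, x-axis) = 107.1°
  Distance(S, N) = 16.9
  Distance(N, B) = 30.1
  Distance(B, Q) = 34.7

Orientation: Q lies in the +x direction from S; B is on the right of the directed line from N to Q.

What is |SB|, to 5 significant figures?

13.910

Checks: |NB| = 30.10 ✓; |BQ| = 34.70 ✓.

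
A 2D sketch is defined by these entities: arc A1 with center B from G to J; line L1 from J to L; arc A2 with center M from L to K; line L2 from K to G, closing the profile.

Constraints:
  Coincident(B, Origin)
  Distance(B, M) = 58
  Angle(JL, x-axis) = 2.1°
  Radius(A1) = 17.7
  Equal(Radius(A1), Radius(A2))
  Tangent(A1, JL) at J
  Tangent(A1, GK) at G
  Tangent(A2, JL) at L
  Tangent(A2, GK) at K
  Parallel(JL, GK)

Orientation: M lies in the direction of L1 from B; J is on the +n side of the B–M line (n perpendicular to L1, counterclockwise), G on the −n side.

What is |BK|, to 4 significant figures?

60.64

The slot axis is L1's direction at 2.1°, so u = (cos 2.1°, sin 2.1°) = (0.9993, 0.03664) and n = (−sin 2.1°, cos 2.1°) = (-0.03664, 0.9993). B is at the origin and M lies 58.0 along u from B, so M = 58.0·u = (57.96, 2.125). Tangency of A1 to both parallel lines with radius 17.7 puts J and G at B ± 17.7·n: J = (-0.6486, 17.69), G = (0.6486, -17.69). Equal radii place L and K the same way about M: L = M + 17.7·n = (57.31, 19.81), K = M − 17.7·n = (58.61, -15.56). Then |BK| = |K − B| = 60.64.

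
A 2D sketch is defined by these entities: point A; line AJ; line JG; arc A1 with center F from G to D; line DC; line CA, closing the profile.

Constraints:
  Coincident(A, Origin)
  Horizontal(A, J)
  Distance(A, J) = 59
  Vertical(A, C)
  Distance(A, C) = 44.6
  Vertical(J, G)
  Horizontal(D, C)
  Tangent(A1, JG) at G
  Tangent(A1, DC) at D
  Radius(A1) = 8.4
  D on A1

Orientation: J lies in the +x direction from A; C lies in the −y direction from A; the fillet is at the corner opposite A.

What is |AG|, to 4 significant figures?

69.22

A is at the origin; A and J share the same y with |AJ| = 59.0 and J on the +x side, so J = (59.00, 0.000). A and C share the same x with |AC| = 44.6 and C on the −y side, so C = (0.000, -44.60). The virtual corner opposite A is at (59.00, -44.60). A1 meets JG tangentially, so FG is at right angles to JG and since A1 is tangent to DC there, FD ⟂ DC, with radius 8.4, so the center F sits 8.4 in from both sides at F = (50.60, -36.20). That places the tangent points at G = (59.00, -36.20) on JG and D = (50.60, -44.60) on DC. Then |AG| = |G − A| = 69.22.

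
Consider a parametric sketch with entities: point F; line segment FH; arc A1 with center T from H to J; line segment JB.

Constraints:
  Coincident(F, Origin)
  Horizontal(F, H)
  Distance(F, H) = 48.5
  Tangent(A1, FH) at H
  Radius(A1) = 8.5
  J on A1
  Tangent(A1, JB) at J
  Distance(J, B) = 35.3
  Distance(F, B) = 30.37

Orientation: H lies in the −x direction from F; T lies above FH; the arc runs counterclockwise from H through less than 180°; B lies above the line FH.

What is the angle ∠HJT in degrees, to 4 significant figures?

69.24°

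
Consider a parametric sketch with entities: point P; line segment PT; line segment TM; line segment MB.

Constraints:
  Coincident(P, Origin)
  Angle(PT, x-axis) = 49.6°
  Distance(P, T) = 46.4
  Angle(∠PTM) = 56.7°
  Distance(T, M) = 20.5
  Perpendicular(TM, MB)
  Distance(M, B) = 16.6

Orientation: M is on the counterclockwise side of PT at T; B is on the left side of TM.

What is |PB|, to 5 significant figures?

22.732

P is at the origin; PT runs at 49.6° with length 46.4, so T = 46.4·(cos 49.6°, sin 49.6°) = (30.073, 35.335). ∠PTM = 56.7°, so TM runs at 49.6° + (180° − 56.7°) = 172.90° from the x-axis; with |TM| = 20.5, M = T + 20.5·(cos 172.90°, sin 172.90°) = (9.7300, 37.869). The perpendicularity gives MB at right angles to TM; with |MB| = 16.6 on the left of TM, B = M + 16.6·(-0.12360, -0.99233) = (7.6782, 21.396). Then |PB| = |B − P| = 22.732.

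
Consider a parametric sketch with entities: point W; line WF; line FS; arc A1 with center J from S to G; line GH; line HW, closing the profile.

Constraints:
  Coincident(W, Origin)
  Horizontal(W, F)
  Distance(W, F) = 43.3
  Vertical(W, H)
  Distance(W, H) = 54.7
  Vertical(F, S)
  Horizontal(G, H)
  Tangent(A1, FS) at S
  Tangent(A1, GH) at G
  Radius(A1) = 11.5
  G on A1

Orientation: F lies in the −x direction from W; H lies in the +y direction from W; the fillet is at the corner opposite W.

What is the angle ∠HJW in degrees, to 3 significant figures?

73.5°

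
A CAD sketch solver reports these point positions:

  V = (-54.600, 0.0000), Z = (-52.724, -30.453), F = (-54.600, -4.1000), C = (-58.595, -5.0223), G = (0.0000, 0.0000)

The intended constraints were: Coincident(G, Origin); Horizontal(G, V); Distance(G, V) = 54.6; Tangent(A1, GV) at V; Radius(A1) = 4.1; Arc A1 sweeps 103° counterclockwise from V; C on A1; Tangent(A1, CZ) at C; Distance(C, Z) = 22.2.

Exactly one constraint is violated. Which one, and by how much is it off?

Distance(C, Z) = 22.2 — off by 3.90.

G = (0.00, 0.00) ✓; G.y = 0.00, V.y = 0.00 ✓; |GV| = 54.60 ✓; ∠(FV, VG) = 90.00° ✓; |FV| = 4.100 ✓; bearing(F→C) − bearing(F→V) = 103.0° ✓; |FC| = 4.100 ✓; ∠(FC, CZ) = 90.00° ✓; |CZ| = 26.10 ✗.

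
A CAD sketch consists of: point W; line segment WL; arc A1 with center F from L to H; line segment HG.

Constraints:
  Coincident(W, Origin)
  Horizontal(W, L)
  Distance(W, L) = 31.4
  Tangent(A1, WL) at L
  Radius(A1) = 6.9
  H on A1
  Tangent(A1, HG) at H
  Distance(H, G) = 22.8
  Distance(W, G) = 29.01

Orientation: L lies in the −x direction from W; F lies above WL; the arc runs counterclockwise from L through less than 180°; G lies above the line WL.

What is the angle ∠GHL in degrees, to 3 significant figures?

148°

W is at the origin; WL is horizontal with |WL| = 31.4 and L on the −x side, so L = (-31.4, 0.00). Tangency of A1 to WL means the radius FL is perpendicular to WL, so F = L + (0, 6.9) = (-31.4, 6.90). Since FH ⟂ HG (tangency), |FG| = √(6.9² + 22.8²) = 23.8 regardless of where H sits on A1. So G lies on both circle(W, 29.01) and circle(F, 23.8); the above-WL intersection is G = (-15.4, 24.6). H is the foot of the tangent from G: H = (-25.2, 3.95).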